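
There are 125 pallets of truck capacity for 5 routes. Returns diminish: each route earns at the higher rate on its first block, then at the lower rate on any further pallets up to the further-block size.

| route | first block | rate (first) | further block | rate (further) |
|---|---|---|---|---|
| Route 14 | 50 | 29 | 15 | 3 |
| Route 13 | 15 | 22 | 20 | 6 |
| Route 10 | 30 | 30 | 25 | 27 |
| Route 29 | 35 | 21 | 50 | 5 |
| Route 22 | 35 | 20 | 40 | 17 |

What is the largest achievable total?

3460

Treat each block as its own option and order by rate: Route 10/tier1 30 > Route 14/tier1 29 > Route 10/tier2 27 > Route 13/tier1 22 > Route 29/tier1 21 > Route 22/tier1 20 > Route 22/tier2 17 > Route 13/tier2 6 > Route 29/tier2 5 > Route 14/tier2 3.
Route 10/tier1 (30): +30 ; 95 left.
Route 14/tier1 (29): +50 ; 45 left.
Fill Route 10 tier2 block (25 at 27) ; 20 left.
Route 13 tier1 at 22: fill all 15 ; 5 left.
5 remain; put them into Route 29 tier1 at 21.
Total = 30×30 + 29×50 + 27×25 + 22×15 + 21×5 = 3460.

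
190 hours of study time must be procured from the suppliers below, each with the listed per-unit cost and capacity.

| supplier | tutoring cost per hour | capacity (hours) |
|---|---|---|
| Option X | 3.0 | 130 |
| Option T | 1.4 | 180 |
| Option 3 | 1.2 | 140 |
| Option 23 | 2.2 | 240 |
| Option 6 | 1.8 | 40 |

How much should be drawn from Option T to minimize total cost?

Cheapest first:
Option 3 (1.2): use full 140 — 50 hours to go.
Option T at 1.4: take 50 of its 180 — requirement met.
Option 6, Option 23, Option X: unused.

50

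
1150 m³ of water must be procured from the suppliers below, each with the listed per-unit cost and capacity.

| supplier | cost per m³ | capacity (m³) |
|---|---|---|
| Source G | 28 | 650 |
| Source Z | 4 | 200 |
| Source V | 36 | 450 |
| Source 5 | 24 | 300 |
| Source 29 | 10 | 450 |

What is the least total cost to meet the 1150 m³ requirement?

Fill from the cheapest supplier first.
Source Z (4): use full 200 → 950 m³ to go.
Take 450 from Source 29 at 10 → need 500 more.
Source 5 at 24: take all 300 m³ → 200 still needed.
Take 200 from Source G at 28 to finish.
Source V: unused.
Cost = 200×4 + 450×10 + 300×24 + 200×28 = 18100.

18100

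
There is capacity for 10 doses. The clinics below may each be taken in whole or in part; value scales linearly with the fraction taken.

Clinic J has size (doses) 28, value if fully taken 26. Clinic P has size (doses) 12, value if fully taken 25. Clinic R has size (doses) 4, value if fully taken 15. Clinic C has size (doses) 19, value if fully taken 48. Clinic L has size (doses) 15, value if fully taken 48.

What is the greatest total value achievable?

Best value per unit of size first: Clinic R 15/4≈3.75, Clinic L 48/15≈3.2, Clinic C 48/19≈2.53, Clinic P 25/12≈2.08, Clinic J 26/28≈0.929.
Take all of Clinic R (4 doses, value 15) ; 6 doses left.
Fill the last 6 doses with part of Clinic L: 6/15 of it earns 19.2.
Total value = 34.2.

34.2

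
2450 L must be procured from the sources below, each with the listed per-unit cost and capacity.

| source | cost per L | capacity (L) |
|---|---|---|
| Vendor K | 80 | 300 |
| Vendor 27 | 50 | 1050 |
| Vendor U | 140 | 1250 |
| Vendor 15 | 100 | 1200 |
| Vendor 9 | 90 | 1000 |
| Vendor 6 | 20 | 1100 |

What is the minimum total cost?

Cheapest first:
Take 1100 from Vendor 6 at 20 — need 1350 more.
Vendor 27 (50): use full 1050 — 300 L to go.
Vendor K (80): use full 300 — 0 L to go.
Vendor 9, Vendor 15, Vendor U: unused.
Cost = 1100×20 + 1050×50 + 300×80 = 98500.

98500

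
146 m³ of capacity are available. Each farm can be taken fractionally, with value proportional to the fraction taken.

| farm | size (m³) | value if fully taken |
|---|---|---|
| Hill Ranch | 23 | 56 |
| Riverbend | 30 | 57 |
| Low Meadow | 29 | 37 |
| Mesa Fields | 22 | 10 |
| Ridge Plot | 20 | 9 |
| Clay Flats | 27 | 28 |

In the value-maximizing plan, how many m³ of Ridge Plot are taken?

15

Rank by value-to-size ratio: Hill Ranch 56/23≈2.43, Riverbend 57/30≈1.9, Low Meadow 37/29≈1.28, Clay Flats 28/27≈1.04, Mesa Fields 10/22≈0.455, Ridge Plot 9/20≈0.45.
Hill Ranch: take in full, 23 m³ for value 56 → 123 left.
All 30 m³ of Riverbend fit (value 57) → 93 remain.
Take all of Low Meadow (29 m³, value 37) → 64 m³ left.
Clay Flats: take in full, 27 m³ for value 28 → 37 left.
Mesa Fields: take in full, 22 m³ for value 10 → 15 left.
15 m³ left: a 15/20 share of Ridge Plot gives 9×15/20 = 6.75.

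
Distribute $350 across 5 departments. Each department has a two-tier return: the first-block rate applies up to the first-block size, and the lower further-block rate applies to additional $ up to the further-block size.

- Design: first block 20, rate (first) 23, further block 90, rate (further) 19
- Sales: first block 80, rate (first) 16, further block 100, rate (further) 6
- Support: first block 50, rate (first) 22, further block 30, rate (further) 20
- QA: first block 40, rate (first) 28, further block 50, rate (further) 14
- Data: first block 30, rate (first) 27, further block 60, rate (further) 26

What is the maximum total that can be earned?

7840

Treat each block as its own option and order by rate: QA/T1 28 > Data/T1 27 > Data/T2 26 > Design/T1 23 > Support/T1 22 > Support/T2 20 > Design/T2 19 > Sales/T1 16 > QA/T2 14 > Sales/T2 6.
Fill QA T1 block (40 at 28) ; 310 left.
Fill Data T1 block (30 at 27) ; 280 left.
Data/T2 (26): +60 ; 220 left.
Design/T1 (23): +20 ; 200 left.
Support/T1 (22): +50 ; 150 left.
Fill Support T2 block (30 at 20) ; 120 left.
Fill Design T2 block (90 at 19) ; 30 left.
Sales/T1: +30 of 80 at 16; pool empty.
Total = 28×40 + 27×30 + 26×60 + 23×20 + 22×50 + 20×30 + 19×90 + 16×30 = 7840.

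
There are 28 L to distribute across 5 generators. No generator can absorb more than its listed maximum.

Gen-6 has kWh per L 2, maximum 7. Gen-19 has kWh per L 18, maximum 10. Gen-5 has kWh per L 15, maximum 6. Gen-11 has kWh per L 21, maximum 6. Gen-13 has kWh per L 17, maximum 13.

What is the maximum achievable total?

Order the generators by kWh per L: Gen-11 21 > Gen-19 18 > Gen-13 17 > Gen-5 15 > Gen-6 2.
Gen-11 takes 6 to reach its cap of 6 ; 22 left.
Gen-19 takes 10 to reach its cap of 10 ; 12 left.
Gen-13 has room for 13 but only 12 remain, so it gets 12.
Total = 18×10 + 21×6 + 17×12 = 510.

510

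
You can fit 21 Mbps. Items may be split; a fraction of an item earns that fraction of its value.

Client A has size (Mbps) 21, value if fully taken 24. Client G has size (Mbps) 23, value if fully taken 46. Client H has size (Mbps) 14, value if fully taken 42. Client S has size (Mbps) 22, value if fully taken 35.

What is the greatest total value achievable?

Best value per unit of size first: Client H 42/14≈3, Client G 46/23≈2, Client S 35/22≈1.59, Client A 24/21≈1.14.
All 14 Mbps of Client H fit (value 42) — 7 remain.
Fill the last 7 Mbps with part of Client G: 7/23 of it earns 14.
Total value = 56.

56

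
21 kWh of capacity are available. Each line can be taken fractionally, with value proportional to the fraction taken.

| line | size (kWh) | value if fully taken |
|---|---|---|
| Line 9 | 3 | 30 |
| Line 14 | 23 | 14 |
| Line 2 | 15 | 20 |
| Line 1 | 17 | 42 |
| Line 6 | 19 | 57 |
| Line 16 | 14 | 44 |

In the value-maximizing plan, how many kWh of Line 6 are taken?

Best value per unit of size first: Line 9 30/3≈10, Line 16 44/14≈3.14, Line 6 57/19≈3, Line 1 42/17≈2.47, Line 2 20/15≈1.33, Line 14 14/23≈0.609.
Line 9: take in full, 3 kWh for value 30 ; 18 left.
Take all of Line 16 (14 kWh, value 44) ; 4 kWh left.
4 kWh left: a 4/19 share of Line 6 gives 57×4/19 = 12.

4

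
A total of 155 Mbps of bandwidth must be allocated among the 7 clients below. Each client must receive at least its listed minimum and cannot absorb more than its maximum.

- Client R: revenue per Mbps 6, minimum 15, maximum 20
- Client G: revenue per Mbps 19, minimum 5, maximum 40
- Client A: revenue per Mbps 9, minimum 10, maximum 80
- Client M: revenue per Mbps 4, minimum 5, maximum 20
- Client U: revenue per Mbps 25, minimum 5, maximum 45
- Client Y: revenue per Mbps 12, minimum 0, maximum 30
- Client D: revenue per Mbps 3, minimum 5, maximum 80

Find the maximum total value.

Meeting every minimum uses 15+5+10+5+5+0+5 = 45 Mbps, leaving 110.
Rank by revenue per Mbps: Client U 25 > Client G 19 > Client Y 12 > Client A 9 > Client R 6 > Client M 4 > Client D 3.
Client U takes 40 more to reach its cap of 45 — 70 left.
Client G: +35 to 40 (cap) — 35 left.
Give Client Y 30 more to hit its cap of 30 — 5 left.
Only 5 left; Client A takes them to reach 15.
Total = 6×15 + 19×40 + 9×15 + 4×5 + 25×45 + 12×30 + 3×5 = 2505.

2505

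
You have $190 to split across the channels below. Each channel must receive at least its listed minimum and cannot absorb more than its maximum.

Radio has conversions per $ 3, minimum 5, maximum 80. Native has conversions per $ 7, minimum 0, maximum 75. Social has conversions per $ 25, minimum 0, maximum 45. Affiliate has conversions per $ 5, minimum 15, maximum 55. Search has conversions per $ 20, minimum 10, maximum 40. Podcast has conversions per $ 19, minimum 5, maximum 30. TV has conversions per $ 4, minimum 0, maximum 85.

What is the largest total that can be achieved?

2970

Meeting every minimum uses 5+0+0+15+10+5+0 = 35 $, leaving 155.
Rank by conversions per $: Social 25 > Search 20 > Podcast 19 > Native 7 > Affiliate 5 > TV 4 > Radio 3.
Social takes 45 more to reach its cap of 45 ; 110 left.
Search: +30 to 40 (cap) ; 80 left.
Give Podcast 25 more to hit its cap of 30 ; 55 left.
Native has room for 75 more but only 55 remain, so it gets 55.
Total = 3×5 + 7×55 + 25×45 + 5×15 + 20×40 + 19×30 = 2970.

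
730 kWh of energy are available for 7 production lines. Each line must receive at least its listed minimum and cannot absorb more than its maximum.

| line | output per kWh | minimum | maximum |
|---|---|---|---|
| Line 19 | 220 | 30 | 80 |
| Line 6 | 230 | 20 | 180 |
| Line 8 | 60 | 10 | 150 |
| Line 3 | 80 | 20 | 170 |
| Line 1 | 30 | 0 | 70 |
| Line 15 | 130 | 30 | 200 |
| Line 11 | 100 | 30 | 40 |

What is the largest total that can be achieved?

Meeting every minimum uses 30+20+10+20+0+30+30 = 140 kWh, leaving 590.
Rank by output per kWh: Line 6 230 > Line 19 220 > Line 15 130 > Line 11 100 > Line 3 80 > Line 8 60 > Line 1 30.
Line 6: +160 to 180 (cap) ; 430 left.
Give Line 19 50 more to hit its cap of 80 ; 380 left.
Line 15: +170 to 200 (cap) ; 210 left.
Line 11 takes 10 more to reach its cap of 40 ; 200 left.
Line 3 takes 150 more to reach its cap of 170 ; 50 left.
Line 8: +50 (room for 140) → 60. Pool exhausted.
Total = 220×80 + 230×180 + 60×60 + 80×170 + 130×200 + 100×40 = 106200.

106200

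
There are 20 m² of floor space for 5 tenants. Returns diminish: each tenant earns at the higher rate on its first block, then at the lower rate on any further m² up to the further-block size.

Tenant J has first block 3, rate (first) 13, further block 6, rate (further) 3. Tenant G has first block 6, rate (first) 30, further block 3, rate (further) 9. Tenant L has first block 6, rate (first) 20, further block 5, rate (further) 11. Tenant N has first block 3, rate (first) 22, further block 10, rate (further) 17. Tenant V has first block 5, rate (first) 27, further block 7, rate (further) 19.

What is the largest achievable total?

501

Rank every tier by rate: Tenant G/first 30 > Tenant V/first 27 > Tenant N/first 22 > Tenant L/first 20 > Tenant V/second 19 > Tenant N/second 17 > Tenant J/first 13 > Tenant L/second 11 > Tenant G/second 9 > Tenant J/second 3.
Fill Tenant G first block (6 at 30) — 14 left.
Tenant V first at 27: fill all 5 — 9 left.
Tenant N/first (22): +3 — 6 left.
Tenant L/first (20): +6 — 0 left.
Total = 30×6 + 27×5 + 22×3 + 20×6 = 501.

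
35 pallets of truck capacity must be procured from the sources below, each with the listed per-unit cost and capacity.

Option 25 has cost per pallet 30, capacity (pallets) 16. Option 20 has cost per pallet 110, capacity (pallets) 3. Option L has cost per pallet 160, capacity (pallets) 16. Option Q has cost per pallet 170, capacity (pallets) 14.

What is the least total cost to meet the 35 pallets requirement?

Fill from the cheapest source first.
Option 25 (30): use full 16 — 19 pallets to go.
Option 20 (110): use full 3 — 16 pallets to go.
Option L (160): use full 16 — 0 pallets to go.
Option Q: unused.
Cost = 16×30 + 3×110 + 16×160 = 3370.

3370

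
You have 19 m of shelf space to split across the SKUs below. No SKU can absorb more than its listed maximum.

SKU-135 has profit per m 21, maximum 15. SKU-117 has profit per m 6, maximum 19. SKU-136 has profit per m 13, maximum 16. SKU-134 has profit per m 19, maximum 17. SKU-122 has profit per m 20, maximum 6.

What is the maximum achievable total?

Order the SKUs by profit per m: SKU-135 21 > SKU-122 20 > SKU-134 19 > SKU-136 13 > SKU-117 6.
SKU-135: +15 to 15 (cap) — 4 left.
SKU-122 has room for 6 but only 4 remain, so it gets 4.
Total = 21×15 + 20×4 = 395.

395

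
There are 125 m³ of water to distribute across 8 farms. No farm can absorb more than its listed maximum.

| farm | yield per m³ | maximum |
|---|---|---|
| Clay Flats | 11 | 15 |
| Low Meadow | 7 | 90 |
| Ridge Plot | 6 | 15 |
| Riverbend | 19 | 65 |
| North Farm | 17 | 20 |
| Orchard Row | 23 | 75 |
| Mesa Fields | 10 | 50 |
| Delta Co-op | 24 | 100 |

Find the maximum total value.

Rank by yield per m³: Delta Co-op 24 > Orchard Row 23 > Riverbend 19 > North Farm 17 > Clay Flats 11 > Mesa Fields 10 > Low Meadow 7 > Ridge Plot 6.
Give Delta Co-op 100 to hit its cap of 100 ; 25 left.
Orchard Row: +25 (room for 75) → 25. Pool exhausted.
Total = 23×25 + 24×100 = 2975.

2975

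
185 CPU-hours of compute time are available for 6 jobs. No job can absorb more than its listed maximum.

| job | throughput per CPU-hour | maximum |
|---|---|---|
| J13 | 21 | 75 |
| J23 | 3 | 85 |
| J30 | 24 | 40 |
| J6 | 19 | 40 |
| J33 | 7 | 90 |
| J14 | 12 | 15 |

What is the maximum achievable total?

3580

Order the jobs by throughput per CPU-hour: J30 24 > J13 21 > J6 19 > J14 12 > J33 7 > J23 3.
J30: +40 to 40 (cap) → 145 left.
Give J13 75 to hit its cap of 75 → 70 left.
J6 takes 40 to reach its cap of 40 → 30 left.
J14 takes 15 to reach its cap of 15 → 15 left.
Only 15 left; J33 takes them to reach 15.
Total = 21×75 + 24×40 + 19×40 + 7×15 + 12×15 = 3580.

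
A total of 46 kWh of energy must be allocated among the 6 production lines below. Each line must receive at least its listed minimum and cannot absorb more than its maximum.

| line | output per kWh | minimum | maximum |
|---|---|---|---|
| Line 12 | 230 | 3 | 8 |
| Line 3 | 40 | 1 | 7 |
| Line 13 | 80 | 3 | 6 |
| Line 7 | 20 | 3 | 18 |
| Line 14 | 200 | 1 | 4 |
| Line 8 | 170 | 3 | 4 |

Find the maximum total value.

Meeting every minimum uses 3+1+3+3+1+3 = 14 kWh, leaving 32.
Order the production lines by output per kWh: Line 12 230 > Line 14 200 > Line 8 170 > Line 13 80 > Line 3 40 > Line 7 20.
Line 12: +5 to 8 (cap) ; 27 left.
Give Line 14 3 more to hit its cap of 4 ; 24 left.
Give Line 8 1 more to hit its cap of 4 ; 23 left.
Line 13 takes 3 more to reach its cap of 6 ; 20 left.
Line 3: +6 to 7 (cap) ; 14 left.
Only 14 left; Line 7 takes them to reach 17.
Total = 230×8 + 40×7 + 80×6 + 20×17 + 200×4 + 170×4 = 4420.

4420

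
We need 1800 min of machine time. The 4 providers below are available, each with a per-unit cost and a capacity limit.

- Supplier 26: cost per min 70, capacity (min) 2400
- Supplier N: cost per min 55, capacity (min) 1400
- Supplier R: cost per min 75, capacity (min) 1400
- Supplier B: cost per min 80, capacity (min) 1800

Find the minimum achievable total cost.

105000

Fill from the cheapest provider first.
Supplier N at 55: take all 1400 min ; 400 still needed.
Take 400 from Supplier 26 at 70 to finish.
Supplier R, Supplier B: unused.
Cost = 1400×55 + 400×70 = 105000.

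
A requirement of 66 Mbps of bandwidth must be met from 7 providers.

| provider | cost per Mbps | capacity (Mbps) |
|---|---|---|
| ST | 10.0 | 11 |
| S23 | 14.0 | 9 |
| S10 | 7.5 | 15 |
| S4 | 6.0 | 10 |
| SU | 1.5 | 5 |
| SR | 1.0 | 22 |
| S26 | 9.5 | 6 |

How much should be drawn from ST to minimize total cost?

8

Use providers in increasing cost order.
Take 22 from SR at 1.0 — need 44 more.
Take 5 from SU at 1.5 — need 39 more.
S4 (6.0): use full 10 — 29 Mbps to go.
S10 (7.5): use full 15 — 14 Mbps to go.
Take 6 from S26 at 9.5 — need 8 more.
ST at 10.0: take 8 of its 11 — requirement met.
S23: unused.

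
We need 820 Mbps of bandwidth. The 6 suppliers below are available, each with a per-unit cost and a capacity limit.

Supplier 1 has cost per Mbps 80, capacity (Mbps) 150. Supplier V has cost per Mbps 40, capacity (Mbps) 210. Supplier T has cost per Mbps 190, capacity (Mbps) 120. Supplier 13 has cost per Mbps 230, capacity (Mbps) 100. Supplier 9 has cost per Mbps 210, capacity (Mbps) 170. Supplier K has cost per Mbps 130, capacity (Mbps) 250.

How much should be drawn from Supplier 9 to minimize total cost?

90

Fill from the cheapest supplier first.
Supplier V (40): use full 210 ; 610 Mbps to go.
Supplier 1 (80): use full 150 ; 460 Mbps to go.
Supplier K at 130: take all 250 Mbps ; 210 still needed.
Supplier T (190): use full 120 ; 90 Mbps to go.
Supplier 9 at 210: take 90 of its 170 ; requirement met.
Supplier 13: unused.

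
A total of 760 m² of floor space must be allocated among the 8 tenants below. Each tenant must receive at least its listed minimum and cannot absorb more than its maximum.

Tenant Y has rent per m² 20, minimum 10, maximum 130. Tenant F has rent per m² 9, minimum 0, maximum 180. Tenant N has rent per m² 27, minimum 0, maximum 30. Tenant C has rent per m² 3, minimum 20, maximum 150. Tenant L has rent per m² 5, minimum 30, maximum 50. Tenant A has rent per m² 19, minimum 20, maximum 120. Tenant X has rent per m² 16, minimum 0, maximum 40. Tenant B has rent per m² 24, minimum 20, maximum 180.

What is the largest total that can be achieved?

12610

Meeting every minimum uses 10+0+0+20+30+20+0+20 = 100 m², leaving 660.
Order the tenants by rent per m²: Tenant N 27 > Tenant B 24 > Tenant Y 20 > Tenant A 19 > Tenant X 16 > Tenant F 9 > Tenant L 5 > Tenant C 3.
Tenant N: +30 to 30 (cap) ; 630 left.
Tenant B takes 160 more to reach its cap of 180 ; 470 left.
Tenant Y: +120 to 130 (cap) ; 350 left.
Tenant A: +100 to 120 (cap) ; 250 left.
Tenant X takes 40 more to reach its cap of 40 ; 210 left.
Tenant F: +180 to 180 (cap) ; 30 left.
Tenant L: +20 to 50 (cap) ; 10 left.
Tenant C: +10 (room for 130) → 30. Pool exhausted.
Total = 20×130 + 9×180 + 27×30 + 3×30 + 5×50 + 19×120 + 16×40 + 24×180 = 12610.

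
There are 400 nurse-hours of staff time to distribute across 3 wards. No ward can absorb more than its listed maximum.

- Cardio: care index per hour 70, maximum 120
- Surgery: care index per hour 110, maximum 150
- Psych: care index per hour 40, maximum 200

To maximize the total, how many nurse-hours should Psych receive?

Rank by care index per hour: Surgery 110 > Cardio 70 > Psych 40.
Give Surgery 150 to hit its cap of 150 → 250 left.
Cardio: +120 to 120 (cap) → 130 left.
Psych: +130 (room for 200) → 130. Pool exhausted.

130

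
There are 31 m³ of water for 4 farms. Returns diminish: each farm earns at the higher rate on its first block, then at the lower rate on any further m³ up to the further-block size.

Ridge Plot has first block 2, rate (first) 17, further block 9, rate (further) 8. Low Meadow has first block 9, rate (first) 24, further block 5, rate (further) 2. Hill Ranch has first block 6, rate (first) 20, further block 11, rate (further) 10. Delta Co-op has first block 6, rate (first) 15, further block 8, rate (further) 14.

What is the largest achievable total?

572

Rank every tier by rate: Low Meadow/first 24 > Hill Ranch/first 20 > Ridge Plot/first 17 > Delta Co-op/first 15 > Delta Co-op/second 14 > Hill Ranch/second 10 > Ridge Plot/second 8 > Low Meadow/second 2.
Low Meadow first at 24: fill all 9 — 22 left.
Hill Ranch/first (20): +6 — 16 left.
Ridge Plot first at 17: fill all 2 — 14 left.
Delta Co-op/first (15): +6 — 8 left.
Delta Co-op/second (14): +8 — 0 left.
Total = 24×9 + 20×6 + 17×2 + 15×6 + 14×8 = 572.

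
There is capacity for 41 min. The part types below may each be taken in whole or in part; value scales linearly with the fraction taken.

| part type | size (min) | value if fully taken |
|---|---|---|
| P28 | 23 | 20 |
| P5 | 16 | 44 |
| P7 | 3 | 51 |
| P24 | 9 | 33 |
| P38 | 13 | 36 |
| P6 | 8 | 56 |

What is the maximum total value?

Best value per unit of size first: P7 51/3≈17, P6 56/8≈7, P24 33/9≈3.67, P38 36/13≈2.77, P5 44/16≈2.75, P28 20/23≈0.87.
P7: take in full, 3 min for value 51 ; 38 left.
P6: take in full, 8 min for value 56 ; 30 left.
Take all of P24 (9 min, value 33) ; 21 min left.
P38: take in full, 13 min for value 36 ; 8 left.
Only 8 min remain; take 8/16 of P5 for value 44×8/16 = 22.
Total value = 198.

198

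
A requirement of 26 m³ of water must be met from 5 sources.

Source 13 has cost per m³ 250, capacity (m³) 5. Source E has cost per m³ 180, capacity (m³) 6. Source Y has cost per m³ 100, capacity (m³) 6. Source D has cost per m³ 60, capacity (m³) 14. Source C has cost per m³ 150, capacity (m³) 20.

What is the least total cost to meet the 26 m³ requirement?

Fill from the cheapest source first.
Source D (60): use full 14 — 12 m³ to go.
Source Y at 100: take all 6 m³ — 6 still needed.
Source C (150): take the remaining 6 — done.
Source E, Source 13: unused.
Cost = 14×60 + 6×100 + 6×150 = 2340.

2340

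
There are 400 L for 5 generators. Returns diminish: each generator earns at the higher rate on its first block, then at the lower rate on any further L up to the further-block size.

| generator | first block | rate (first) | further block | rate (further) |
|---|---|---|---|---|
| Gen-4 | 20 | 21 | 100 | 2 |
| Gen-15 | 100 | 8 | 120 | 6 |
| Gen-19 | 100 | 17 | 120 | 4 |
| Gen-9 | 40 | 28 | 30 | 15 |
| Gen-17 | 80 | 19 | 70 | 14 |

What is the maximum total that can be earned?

Treat each block as its own option and order by rate: Gen-9/T1 28 > Gen-4/T1 21 > Gen-17/T1 19 > Gen-19/T1 17 > Gen-9/T2 15 > Gen-17/T2 14 > Gen-15/T1 8 > Gen-15/T2 6 > Gen-19/T2 4 > Gen-4/T2 2.
Gen-9/T1 (28): +40 — 360 left.
Gen-4/T1 (21): +20 — 340 left.
Gen-17/T1 (19): +80 — 260 left.
Gen-19/T1 (17): +100 — 160 left.
Fill Gen-9 T2 block (30 at 15) — 130 left.
Fill Gen-17 T2 block (70 at 14) — 60 left.
60 remain; put them into Gen-15 T1 at 8.
Total = 28×40 + 21×20 + 19×80 + 17×100 + 15×30 + 14×70 + 8×60 = 6670.

6670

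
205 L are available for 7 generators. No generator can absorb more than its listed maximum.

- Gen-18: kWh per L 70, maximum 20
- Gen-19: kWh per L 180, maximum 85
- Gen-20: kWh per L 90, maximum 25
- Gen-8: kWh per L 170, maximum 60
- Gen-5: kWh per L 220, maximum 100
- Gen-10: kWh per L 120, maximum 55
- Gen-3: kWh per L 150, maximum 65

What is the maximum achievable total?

40700

Highest kWh per L first: Gen-5 220 > Gen-19 180 > Gen-8 170 > Gen-3 150 > Gen-10 120 > Gen-20 90 > Gen-18 70.
Gen-5 takes 100 to reach its cap of 100 ; 105 left.
Gen-19: +85 to 85 (cap) ; 20 left.
Gen-8 has room for 60 but only 20 remain, so it gets 20.
Total = 180×85 + 170×20 + 220×100 = 40700.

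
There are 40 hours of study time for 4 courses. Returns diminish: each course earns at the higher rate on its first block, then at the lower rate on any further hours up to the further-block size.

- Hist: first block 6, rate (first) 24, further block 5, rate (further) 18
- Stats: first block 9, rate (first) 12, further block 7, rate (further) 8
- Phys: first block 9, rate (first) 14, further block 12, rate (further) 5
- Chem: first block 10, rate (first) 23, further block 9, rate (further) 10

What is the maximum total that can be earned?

708

Rank every tier by rate: Hist/tier1 24 > Chem/tier1 23 > Hist/tier2 18 > Phys/tier1 14 > Stats/tier1 12 > Chem/tier2 10 > Stats/tier2 8 > Phys/tier2 5.
Hist/tier1 (24): +6 — 34 left.
Chem/tier1 (23): +10 — 24 left.
Hist tier2 at 18: fill all 5 — 19 left.
Phys tier1 at 14: fill all 9 — 10 left.
Fill Stats tier1 block (9 at 12) — 1 left.
1 remain; put them into Chem tier2 at 10.
Total = 24×6 + 23×10 + 18×5 + 14×9 + 12×9 + 10×1 = 708.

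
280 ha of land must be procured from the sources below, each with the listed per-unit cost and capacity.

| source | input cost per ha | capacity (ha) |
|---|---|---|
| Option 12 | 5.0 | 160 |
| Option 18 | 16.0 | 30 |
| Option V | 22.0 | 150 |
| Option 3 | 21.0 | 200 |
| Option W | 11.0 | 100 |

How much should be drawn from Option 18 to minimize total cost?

20

Use sources in increasing cost order.
Option 12 (5.0): use full 160 ; 120 ha to go.
Option W (11.0): use full 100 ; 20 ha to go.
Option 18 at 16.0: take 20 of its 30 ; requirement met.
Option 3, Option V: unused.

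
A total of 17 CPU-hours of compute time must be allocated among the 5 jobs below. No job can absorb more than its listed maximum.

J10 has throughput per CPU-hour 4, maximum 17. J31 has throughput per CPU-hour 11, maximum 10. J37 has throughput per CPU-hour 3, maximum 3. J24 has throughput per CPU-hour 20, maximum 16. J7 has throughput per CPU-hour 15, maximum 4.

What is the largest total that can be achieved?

Rank by throughput per CPU-hour: J24 20 > J7 15 > J31 11 > J10 4 > J37 3.
Give J24 16 to hit its cap of 16 → 1 left.
Only 1 left; J7 takes them to reach 1.
Total = 20×16 + 15×1 = 335.

335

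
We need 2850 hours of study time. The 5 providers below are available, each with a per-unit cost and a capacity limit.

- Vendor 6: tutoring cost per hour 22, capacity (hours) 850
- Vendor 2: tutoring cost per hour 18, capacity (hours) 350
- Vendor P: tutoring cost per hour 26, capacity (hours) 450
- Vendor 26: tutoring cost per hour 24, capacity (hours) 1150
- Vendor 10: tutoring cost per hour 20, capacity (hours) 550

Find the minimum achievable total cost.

62400

Cheapest first:
Vendor 2 at 18: take all 350 hours ; 2500 still needed.
Take 550 from Vendor 10 at 20 ; need 1950 more.
Take 850 from Vendor 6 at 22 ; need 1100 more.
Take 1100 from Vendor 26 at 24 to finish.
Vendor P: unused.
Cost = 350×18 + 550×20 + 850×22 + 1100×24 = 62400.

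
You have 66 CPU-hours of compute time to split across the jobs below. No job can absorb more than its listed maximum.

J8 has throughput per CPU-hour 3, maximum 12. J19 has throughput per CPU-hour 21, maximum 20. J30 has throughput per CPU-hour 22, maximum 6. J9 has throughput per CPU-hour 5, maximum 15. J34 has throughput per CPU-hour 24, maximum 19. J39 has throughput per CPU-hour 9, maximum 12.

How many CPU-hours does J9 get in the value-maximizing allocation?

9

Order the jobs by throughput per CPU-hour: J34 24 > J30 22 > J19 21 > J39 9 > J9 5 > J8 3.
Give J34 19 to hit its cap of 19 — 47 left.
J30: +6 to 6 (cap) — 41 left.
J19 takes 20 to reach its cap of 20 — 21 left.
J39: +12 to 12 (cap) — 9 left.
J9: +9 (room for 15) → 9. Pool exhausted.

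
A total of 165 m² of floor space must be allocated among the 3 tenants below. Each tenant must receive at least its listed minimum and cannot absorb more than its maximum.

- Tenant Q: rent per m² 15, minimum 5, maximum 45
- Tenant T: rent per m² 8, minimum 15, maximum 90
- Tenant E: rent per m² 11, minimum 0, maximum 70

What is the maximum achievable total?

Meeting every minimum uses 5+15+0 = 20 m², leaving 145.
Rank by rent per m²: Tenant Q 15 > Tenant E 11 > Tenant T 8.
Tenant Q takes 40 more to reach its cap of 45 → 105 left.
Tenant E: +70 to 70 (cap) → 35 left.
Tenant T has room for 75 more but only 35 remain, so it gets 50.
Total = 15×45 + 8×50 + 11×70 = 1845.

1845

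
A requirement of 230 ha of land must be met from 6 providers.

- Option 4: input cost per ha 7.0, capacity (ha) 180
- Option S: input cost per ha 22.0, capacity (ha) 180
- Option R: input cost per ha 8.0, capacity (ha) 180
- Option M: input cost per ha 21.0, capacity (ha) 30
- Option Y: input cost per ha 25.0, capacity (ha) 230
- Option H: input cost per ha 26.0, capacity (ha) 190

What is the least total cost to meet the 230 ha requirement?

1660

Fill from the cheapest provider first.
Take 180 from Option 4 at 7.0 ; need 50 more.
Option R (8.0): take the remaining 50 ; done.
Option M, Option S, Option Y, Option H: unused.
Cost = 180×7.0 + 50×8.0 = 1660.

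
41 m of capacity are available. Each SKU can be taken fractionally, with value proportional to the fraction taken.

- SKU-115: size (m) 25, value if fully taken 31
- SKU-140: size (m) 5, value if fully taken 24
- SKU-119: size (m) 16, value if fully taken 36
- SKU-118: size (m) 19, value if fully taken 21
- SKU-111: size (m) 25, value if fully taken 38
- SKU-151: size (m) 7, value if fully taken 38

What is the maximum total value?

117.76

Best value per unit of size first: SKU-151 38/7≈5.43, SKU-140 24/5≈4.8, SKU-119 36/16≈2.25, SKU-111 38/25≈1.52, SKU-115 31/25≈1.24, SKU-118 21/19≈1.11.
SKU-151: take in full, 7 m for value 38 — 34 left.
SKU-140: take in full, 5 m for value 24 — 29 left.
Take all of SKU-119 (16 m, value 36) — 13 m left.
13 m left: a 13/25 share of SKU-111 gives 38×13/25 = 19.76.
Total value = 117.76.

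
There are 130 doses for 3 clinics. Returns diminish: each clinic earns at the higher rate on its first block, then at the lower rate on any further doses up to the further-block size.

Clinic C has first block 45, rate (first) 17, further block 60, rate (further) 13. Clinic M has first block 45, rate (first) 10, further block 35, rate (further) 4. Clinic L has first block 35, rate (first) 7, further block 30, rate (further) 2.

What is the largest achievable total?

Rank every tier by rate: Clinic C/first 17 > Clinic C/second 13 > Clinic M/first 10 > Clinic L/first 7 > Clinic M/second 4 > Clinic L/second 2.
Clinic C first at 17: fill all 45 ; 85 left.
Fill Clinic C second block (60 at 13) ; 25 left.
Clinic M/first: +25 of 45 at 10; pool empty.
Total = 17×45 + 13×60 + 10×25 = 1795.

1795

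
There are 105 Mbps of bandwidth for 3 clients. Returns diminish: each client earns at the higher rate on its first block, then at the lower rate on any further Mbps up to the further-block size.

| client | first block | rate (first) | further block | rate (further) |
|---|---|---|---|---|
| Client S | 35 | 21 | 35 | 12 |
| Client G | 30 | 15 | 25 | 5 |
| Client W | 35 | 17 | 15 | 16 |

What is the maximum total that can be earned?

1870

Rank every tier by rate: Client S/T1 21 > Client W/T1 17 > Client W/T2 16 > Client G/T1 15 > Client S/T2 12 > Client G/T2 5.
Client S T1 at 21: fill all 35 — 70 left.
Client W/T1 (17): +35 — 35 left.
Client W/T2 (16): +15 — 20 left.
Client G/T1: +20 of 30 at 15; pool empty.
Total = 21×35 + 17×35 + 16×15 + 15×20 = 1870.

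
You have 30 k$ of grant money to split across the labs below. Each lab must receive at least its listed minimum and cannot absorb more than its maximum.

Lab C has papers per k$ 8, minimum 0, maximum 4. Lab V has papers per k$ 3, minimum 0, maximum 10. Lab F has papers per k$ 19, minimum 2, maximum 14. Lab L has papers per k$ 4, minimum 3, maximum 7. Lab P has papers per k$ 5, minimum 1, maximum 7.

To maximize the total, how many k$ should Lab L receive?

5

Meeting every minimum uses 0+0+2+3+1 = 6 k$, leaving 24.
Order the labs by papers per k$: Lab F 19 > Lab C 8 > Lab P 5 > Lab L 4 > Lab V 3.
Lab F: +12 to 14 (cap) → 12 left.
Lab C takes 4 more to reach its cap of 4 → 8 left.
Give Lab P 6 more to hit its cap of 7 → 2 left.
Lab L: +2 (room for 4) → 5. Pool exhausted.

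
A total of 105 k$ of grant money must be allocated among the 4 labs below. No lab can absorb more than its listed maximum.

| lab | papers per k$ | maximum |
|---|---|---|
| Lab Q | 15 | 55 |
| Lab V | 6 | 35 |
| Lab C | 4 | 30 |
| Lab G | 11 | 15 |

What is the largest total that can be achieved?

1200

Rank by papers per k$: Lab Q 15 > Lab G 11 > Lab V 6 > Lab C 4.
Give Lab Q 55 to hit its cap of 55 ; 50 left.
Lab G: +15 to 15 (cap) ; 35 left.
Lab V: +35 to 35 (cap) ; 0 left.
Total = 15×55 + 6×35 + 11×15 = 1200.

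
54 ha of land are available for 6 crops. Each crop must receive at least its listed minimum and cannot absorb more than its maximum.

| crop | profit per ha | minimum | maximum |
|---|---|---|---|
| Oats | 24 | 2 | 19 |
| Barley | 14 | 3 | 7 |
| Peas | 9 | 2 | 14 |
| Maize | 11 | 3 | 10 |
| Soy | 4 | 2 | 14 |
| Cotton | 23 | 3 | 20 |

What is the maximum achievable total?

1084

Meeting every minimum uses 2+3+2+3+2+3 = 15 ha, leaving 39.
Order the crops by profit per ha: Oats 24 > Cotton 23 > Barley 14 > Maize 11 > Peas 9 > Soy 4.
Oats takes 17 more to reach its cap of 19 ; 22 left.
Cotton takes 17 more to reach its cap of 20 ; 5 left.
Give Barley 4 more to hit its cap of 7 ; 1 left.
Maize has room for 7 more but only 1 remain, so it gets 4.
Total = 24×19 + 14×7 + 9×2 + 11×4 + 4×2 + 23×20 = 1084.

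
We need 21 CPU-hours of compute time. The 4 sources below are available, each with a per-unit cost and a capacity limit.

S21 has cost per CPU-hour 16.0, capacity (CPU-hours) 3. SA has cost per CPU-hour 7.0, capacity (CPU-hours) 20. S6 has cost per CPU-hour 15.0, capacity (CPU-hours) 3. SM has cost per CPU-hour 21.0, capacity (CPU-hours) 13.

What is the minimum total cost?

155

Cheapest first:
Take 20 from SA at 7.0 → need 1 more.
Take 1 from S6 at 15.0 to finish.
S21, SM: unused.
Cost = 20×7.0 + 1×15.0 = 155.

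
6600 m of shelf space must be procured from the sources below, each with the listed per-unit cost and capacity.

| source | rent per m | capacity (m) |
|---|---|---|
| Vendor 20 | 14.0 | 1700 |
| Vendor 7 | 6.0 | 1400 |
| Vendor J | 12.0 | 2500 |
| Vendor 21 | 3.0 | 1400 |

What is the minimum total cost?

60800

Use sources in increasing cost order.
Vendor 21 (3.0): use full 1400 ; 5200 m to go.
Take 1400 from Vendor 7 at 6.0 ; need 3800 more.
Take 2500 from Vendor J at 12.0 ; need 1300 more.
Vendor 20 (14.0): take the remaining 1300 ; done.
Cost = 1400×3.0 + 1400×6.0 + 2500×12.0 + 1300×14.0 = 60800.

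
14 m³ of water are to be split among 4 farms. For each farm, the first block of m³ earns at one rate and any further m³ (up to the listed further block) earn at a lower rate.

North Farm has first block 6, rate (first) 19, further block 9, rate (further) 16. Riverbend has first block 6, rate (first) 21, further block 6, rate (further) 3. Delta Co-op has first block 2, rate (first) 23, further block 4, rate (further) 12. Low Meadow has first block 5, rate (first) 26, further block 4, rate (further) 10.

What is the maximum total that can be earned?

Rank every tier by rate: Low Meadow/tier1 26 > Delta Co-op/tier1 23 > Riverbend/tier1 21 > North Farm/tier1 19 > North Farm/tier2 16 > Delta Co-op/tier2 12 > Low Meadow/tier2 10 > Riverbend/tier2 3.
Low Meadow tier1 at 26: fill all 5 ; 9 left.
Delta Co-op/tier1 (23): +2 ; 7 left.
Riverbend/tier1 (21): +6 ; 1 left.
1 remain; put them into North Farm tier1 at 19.
Total = 26×5 + 23×2 + 21×6 + 19×1 = 321.

321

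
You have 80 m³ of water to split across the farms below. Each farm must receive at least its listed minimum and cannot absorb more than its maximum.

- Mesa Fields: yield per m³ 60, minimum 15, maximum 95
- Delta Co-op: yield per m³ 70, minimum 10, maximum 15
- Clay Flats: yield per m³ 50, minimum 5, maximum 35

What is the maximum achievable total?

Meeting every minimum uses 15+10+5 = 30 m³, leaving 50.
Rank by yield per m³: Delta Co-op 70 > Mesa Fields 60 > Clay Flats 50.
Delta Co-op: +5 to 15 (cap) — 45 left.
Mesa Fields: +45 (room for 80) → 60. Pool exhausted.
Total = 60×60 + 70×15 + 50×5 = 4900.

4900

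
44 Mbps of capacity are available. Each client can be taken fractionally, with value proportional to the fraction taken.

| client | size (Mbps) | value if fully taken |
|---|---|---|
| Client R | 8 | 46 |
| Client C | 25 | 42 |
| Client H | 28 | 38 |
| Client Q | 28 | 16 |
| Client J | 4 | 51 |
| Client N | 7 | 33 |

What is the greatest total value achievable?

172

Best value per unit of size first: Client J 51/4≈12.8, Client R 46/8≈5.75, Client N 33/7≈4.71, Client C 42/25≈1.68, Client H 38/28≈1.36, Client Q 16/28≈0.571.
Take all of Client J (4 Mbps, value 51) → 40 Mbps left.
Client R: take in full, 8 Mbps for value 46 → 32 left.
Client N: take in full, 7 Mbps for value 33 → 25 left.
Client C: take in full, 25 Mbps for value 42 → 0 left.
Total value = 172.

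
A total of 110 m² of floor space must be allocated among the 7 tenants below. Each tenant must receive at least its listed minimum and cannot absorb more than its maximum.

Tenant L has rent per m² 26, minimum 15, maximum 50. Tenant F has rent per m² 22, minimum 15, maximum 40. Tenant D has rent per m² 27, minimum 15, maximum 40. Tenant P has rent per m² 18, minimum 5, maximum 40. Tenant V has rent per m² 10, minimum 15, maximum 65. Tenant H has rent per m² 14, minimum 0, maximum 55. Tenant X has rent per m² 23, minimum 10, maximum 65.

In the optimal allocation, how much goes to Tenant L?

25

Meeting every minimum uses 15+15+15+5+15+0+10 = 75 m², leaving 35.
Rank by rent per m²: Tenant D 27 > Tenant L 26 > Tenant X 23 > Tenant F 22 > Tenant P 18 > Tenant H 14 > Tenant V 10.
Give Tenant D 25 more to hit its cap of 40 ; 10 left.
Tenant L has room for 35 more but only 10 remain, so it gets 25.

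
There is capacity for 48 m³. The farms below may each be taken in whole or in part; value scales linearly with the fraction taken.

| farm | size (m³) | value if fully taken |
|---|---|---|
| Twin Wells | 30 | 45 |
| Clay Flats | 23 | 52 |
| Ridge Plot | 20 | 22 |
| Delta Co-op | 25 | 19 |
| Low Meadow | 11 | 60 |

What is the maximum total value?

133

Sort by value density: Low Meadow 60/11≈5.45, Clay Flats 52/23≈2.26, Twin Wells 45/30≈1.5, Ridge Plot 22/20≈1.1, Delta Co-op 19/25≈0.76.
All 11 m³ of Low Meadow fit (value 60) ; 37 remain.
Take all of Clay Flats (23 m³, value 52) ; 14 m³ left.
14 m³ left: a 14/30 share of Twin Wells gives 45×14/30 = 21.
Total value = 133.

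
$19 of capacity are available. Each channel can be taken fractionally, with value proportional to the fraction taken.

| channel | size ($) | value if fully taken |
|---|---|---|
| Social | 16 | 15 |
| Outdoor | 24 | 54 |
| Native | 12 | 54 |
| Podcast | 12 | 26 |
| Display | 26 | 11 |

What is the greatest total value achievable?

Best value per unit of size first: Native 54/12≈4.5, Outdoor 54/24≈2.25, Podcast 26/12≈2.17, Social 15/16≈0.938, Display 11/26≈0.423.
Native: take in full, 12 $ for value 54 — 7 left.
Only 7 $ remain; take 7/24 of Outdoor for value 54×7/24 = 15.75.
Total value = 69.75.

69.75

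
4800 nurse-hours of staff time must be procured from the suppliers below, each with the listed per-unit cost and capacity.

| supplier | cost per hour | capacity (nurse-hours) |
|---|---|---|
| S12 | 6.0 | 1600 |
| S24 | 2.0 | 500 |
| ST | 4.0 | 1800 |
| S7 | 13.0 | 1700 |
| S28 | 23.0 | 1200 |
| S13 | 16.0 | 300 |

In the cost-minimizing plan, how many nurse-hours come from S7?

Cheapest first:
Take 500 from S24 at 2.0 — need 4300 more.
ST (4.0): use full 1800 — 2500 nurse-hours to go.
S12 at 6.0: take all 1600 nurse-hours — 900 still needed.
Take 900 from S7 at 13.0 to finish.
S13, S28: unused.

900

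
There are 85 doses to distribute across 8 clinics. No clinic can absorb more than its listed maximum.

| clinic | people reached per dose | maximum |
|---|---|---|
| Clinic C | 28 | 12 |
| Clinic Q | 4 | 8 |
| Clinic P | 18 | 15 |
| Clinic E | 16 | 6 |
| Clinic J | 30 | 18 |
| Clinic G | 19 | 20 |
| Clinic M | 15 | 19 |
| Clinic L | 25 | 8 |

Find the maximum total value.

Highest people reached per dose first: Clinic J 30 > Clinic C 28 > Clinic L 25 > Clinic G 19 > Clinic P 18 > Clinic E 16 > Clinic M 15 > Clinic Q 4.
Clinic J takes 18 to reach its cap of 18 ; 67 left.
Give Clinic C 12 to hit its cap of 12 ; 55 left.
Clinic L: +8 to 8 (cap) ; 47 left.
Clinic G: +20 to 20 (cap) ; 27 left.
Give Clinic P 15 to hit its cap of 15 ; 12 left.
Clinic E takes 6 to reach its cap of 6 ; 6 left.
Clinic M: +6 (room for 19) → 6. Pool exhausted.
Total = 28×12 + 18×15 + 16×6 + 30×18 + 19×20 + 15×6 + 25×8 = 1912.

1912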